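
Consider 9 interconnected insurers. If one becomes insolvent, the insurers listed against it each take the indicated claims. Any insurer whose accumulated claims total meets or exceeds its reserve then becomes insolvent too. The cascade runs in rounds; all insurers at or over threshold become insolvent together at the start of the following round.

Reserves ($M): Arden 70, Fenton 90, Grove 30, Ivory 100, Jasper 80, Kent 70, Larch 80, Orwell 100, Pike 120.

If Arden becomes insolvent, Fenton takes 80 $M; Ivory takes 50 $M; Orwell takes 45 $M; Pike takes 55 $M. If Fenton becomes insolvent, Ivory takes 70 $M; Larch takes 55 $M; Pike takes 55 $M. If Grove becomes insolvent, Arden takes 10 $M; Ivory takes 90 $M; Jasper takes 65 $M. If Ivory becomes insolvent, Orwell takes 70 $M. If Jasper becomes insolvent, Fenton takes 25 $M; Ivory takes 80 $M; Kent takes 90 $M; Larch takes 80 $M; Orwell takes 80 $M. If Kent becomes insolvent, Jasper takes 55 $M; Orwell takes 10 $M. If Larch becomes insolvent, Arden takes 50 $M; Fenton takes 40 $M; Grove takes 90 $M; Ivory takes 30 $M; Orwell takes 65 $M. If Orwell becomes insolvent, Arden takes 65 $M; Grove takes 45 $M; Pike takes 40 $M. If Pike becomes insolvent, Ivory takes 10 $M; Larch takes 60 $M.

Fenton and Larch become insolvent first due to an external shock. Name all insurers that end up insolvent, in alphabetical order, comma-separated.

Arden, Fenton, Grove, Ivory, Larch, Orwell, Pike

Round 1 — Fenton, Larch become insolvent (initial).
  Arden: +50 → 50 < 70
  Grove: +90 → 90 ≥ 30
  Ivory: +70+30 → 100 ≥ 100
  Orwell: +65 → 65 < 100
  Pike: +55 → 55 < 120
Round 2 — Grove, Ivory become insolvent.
  Arden: +10 → 60 < 70
  Jasper: +65 → 65 < 80
  Orwell: +70 → 135 ≥ 100
Round 3 — Orwell becomes insolvent.
  Arden: +65 → 125 ≥ 70
  Pike: +40 → 95 < 120
Round 4 — Arden becomes insolvent.
  Pike: +55 → 150 ≥ 120
Round 5 — Pike becomes insolvent.
No further insolvencies.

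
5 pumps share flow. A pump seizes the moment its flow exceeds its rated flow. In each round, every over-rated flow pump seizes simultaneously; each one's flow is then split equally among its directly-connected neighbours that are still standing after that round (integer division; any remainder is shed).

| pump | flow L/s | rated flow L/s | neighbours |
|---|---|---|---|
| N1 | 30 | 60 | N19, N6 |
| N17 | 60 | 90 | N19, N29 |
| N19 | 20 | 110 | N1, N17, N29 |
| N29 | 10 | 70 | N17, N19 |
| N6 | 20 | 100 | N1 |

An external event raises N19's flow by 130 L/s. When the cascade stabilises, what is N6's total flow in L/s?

Round 1 — N19 at 150 > 110. N19 seizes.
  N19 sheds 150 L/s to N1, N17, N29: 50 each.
    N1: 30+50 = 80 > 60
    N17: 60+50 = 110 > 90
    N29: 10+50 = 60 ≤ 70
Round 2 — N1, N17 seize.
  N1 sheds 80 L/s to N6: 80 each.
    N6: 20+80 = 100 ≤ 100
  N17 sheds 110 L/s to N29: 110 each.
    N29: 60+110 = 170 > 70
Round 3 — N29 seizes.
  N29 sheds 170 L/s: no online neighbours, lost.
No further seizures.

100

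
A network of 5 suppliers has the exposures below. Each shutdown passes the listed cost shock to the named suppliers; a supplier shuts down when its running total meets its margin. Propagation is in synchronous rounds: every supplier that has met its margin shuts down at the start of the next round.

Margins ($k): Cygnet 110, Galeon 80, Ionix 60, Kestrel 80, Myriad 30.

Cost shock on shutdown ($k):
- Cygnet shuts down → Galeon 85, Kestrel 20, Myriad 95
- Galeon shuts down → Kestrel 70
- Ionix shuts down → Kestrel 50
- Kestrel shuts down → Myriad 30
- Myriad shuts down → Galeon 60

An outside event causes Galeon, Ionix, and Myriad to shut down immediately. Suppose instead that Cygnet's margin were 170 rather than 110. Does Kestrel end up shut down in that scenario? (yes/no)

yes

With Cygnet's margin at 170:
Round 1 — Galeon, Ionix, Myriad shut down (initial).
  Kestrel: +70+50 → 120 ≥ 80
Round 2 — Kestrel shuts down.
No further shutdowns.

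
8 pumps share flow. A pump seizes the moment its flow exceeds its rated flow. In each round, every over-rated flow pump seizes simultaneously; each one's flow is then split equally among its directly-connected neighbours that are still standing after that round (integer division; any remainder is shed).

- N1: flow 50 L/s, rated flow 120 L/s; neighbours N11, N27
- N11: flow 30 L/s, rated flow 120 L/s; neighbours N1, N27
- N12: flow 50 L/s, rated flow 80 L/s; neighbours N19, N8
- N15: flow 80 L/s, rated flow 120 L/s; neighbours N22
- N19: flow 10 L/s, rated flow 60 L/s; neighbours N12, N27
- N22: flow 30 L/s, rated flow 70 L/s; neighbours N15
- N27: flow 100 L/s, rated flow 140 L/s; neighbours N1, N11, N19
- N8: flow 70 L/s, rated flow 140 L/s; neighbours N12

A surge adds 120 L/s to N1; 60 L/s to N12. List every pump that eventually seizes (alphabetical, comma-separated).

N1, N11, N12, N19, N27

Round 1 — N1 at 170 > 120; N12 at 110 > 80. N1, N12 seize.
  N1 sheds 170 L/s to N11, N27: 85 each.
    N11: 30+85 = 115 ≤ 120
    N27: 100+85 = 185 > 140
  N12 sheds 110 L/s to N19, N8: 55 each.
    N19: 10+55 = 65 > 60
    N8: 70+55 = 125 ≤ 140
Round 2 — N19, N27 seize.
  N19 sheds 65 L/s: no online neighbours, lost.
  N27 sheds 185 L/s to N11: 185 each.
    N11: 115+185 = 300 > 120
Round 3 — N11 seizes.
  N11 sheds 300 L/s: no online neighbours, lost.
No further seizures.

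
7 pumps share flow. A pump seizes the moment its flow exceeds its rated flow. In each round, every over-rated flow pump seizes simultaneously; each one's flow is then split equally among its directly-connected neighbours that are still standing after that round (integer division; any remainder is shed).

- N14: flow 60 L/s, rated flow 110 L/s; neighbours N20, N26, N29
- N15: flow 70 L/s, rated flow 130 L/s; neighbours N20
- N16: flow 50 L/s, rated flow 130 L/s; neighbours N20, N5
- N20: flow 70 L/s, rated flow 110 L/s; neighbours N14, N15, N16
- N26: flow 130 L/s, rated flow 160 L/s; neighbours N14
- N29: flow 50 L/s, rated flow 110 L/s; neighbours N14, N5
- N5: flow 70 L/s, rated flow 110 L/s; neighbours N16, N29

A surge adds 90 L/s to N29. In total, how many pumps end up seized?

7

Round 1 — N29 at 140 > 110. N29 seizes.
  N29 sheds 140 L/s to N14, N5: 70 each.
    N14: 60+70 = 130 > 110
    N5: 70+70 = 140 > 110
Round 2 — N14, N5 seize.
  N14 sheds 130 L/s to N20, N26: 65 each.
    N20: 70+65 = 135 > 110
    N26: 130+65 = 195 > 160
  N5 sheds 140 L/s to N16: 140 each.
    N16: 50+140 = 190 > 130
Round 3 — N16, N20, N26 seize.
  N16 sheds 190 L/s: no online neighbours, lost.
  N20 sheds 135 L/s to N15: 135 each.
    N15: 70+135 = 205 > 130
  N26 sheds 195 L/s: no online neighbours, lost.
Round 4 — N15 seizes.
  N15 sheds 205 L/s: no online neighbours, lost.
No further seizures.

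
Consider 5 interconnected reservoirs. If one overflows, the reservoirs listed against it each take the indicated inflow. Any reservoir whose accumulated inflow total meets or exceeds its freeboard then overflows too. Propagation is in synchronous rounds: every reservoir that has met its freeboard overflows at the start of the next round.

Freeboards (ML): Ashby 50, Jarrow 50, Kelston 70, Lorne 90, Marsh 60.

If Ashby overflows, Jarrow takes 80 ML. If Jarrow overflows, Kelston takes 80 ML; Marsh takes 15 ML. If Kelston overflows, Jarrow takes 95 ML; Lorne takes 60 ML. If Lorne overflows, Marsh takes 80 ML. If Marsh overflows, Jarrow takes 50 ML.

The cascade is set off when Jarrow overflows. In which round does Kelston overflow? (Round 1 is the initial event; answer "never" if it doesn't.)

Round 1 — Jarrow overflows (initial).
  Kelston: +80 → 80 ≥ 70
  Marsh: +15 → 15 < 60
Round 2 — Kelston overflows.
  Lorne: +60 → 60 < 90
No further overflows.

2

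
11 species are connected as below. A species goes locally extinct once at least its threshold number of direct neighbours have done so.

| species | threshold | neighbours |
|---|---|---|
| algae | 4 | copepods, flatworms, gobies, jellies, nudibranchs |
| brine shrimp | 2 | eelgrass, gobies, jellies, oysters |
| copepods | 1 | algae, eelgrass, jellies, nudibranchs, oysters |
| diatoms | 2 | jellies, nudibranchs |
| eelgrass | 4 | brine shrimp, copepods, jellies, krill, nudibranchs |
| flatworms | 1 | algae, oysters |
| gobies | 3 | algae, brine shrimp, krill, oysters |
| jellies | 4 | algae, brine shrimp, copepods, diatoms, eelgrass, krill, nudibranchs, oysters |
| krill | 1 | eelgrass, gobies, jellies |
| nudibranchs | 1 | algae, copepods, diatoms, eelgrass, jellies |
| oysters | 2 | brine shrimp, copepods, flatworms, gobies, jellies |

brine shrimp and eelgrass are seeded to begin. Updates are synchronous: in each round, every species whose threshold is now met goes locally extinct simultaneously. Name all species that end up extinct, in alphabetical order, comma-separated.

algae, brine shrimp, copepods, diatoms, eelgrass, flatworms, gobies, jellies, krill, nudibranchs, oysters

Round 1 — brine shrimp, eelgrass go locally extinct (initial).
Round 2 — checking thresholds:
  copepods: 1 of 5 neighbours ≥ 1, goes locally extinct.
  gobies: 1 of 4 neighbours < 3, holds.
  jellies: 2 of 8 neighbours < 4, holds.
  krill: 1 of 3 neighbours ≥ 1, goes locally extinct.
  nudibranchs: 1 of 5 neighbours ≥ 1, goes locally extinct.
  oysters: 1 of 5 neighbours < 2, holds.
Round 3 — checking thresholds:
  algae: 2 of 5 neighbours < 4, holds.
  diatoms: 1 of 2 neighbours < 2, holds.
  gobies: 2 of 4 neighbours < 3, holds.
  jellies: 5 of 8 neighbours ≥ 4, goes locally extinct.
  oysters: 2 of 5 neighbours ≥ 2, goes locally extinct.
Round 4 — checking thresholds:
  algae: 3 of 5 neighbours < 4, holds.
  diatoms: 2 of 2 neighbours ≥ 2, goes locally extinct.
  flatworms: 1 of 2 neighbours ≥ 1, goes locally extinct.
  gobies: 3 of 4 neighbours ≥ 3, goes locally extinct.
Round 5 — checking thresholds:
  algae: 5 of 5 neighbours ≥ 4, goes locally extinct.
Round 6 — no new extinctions; cascade stops.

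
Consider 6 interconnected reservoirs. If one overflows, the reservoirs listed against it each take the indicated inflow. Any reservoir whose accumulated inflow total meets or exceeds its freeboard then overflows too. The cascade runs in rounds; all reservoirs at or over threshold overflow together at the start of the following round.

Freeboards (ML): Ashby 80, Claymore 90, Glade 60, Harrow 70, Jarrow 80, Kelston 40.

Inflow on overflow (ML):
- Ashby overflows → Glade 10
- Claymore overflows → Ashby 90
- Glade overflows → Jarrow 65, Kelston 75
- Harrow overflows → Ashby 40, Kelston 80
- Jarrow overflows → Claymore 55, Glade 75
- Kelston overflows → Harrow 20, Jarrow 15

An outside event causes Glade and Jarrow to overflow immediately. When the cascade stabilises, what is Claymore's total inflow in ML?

55

Round 1 — Glade, Jarrow overflow (initial).
  Claymore: +55 → 55 < 90
  Kelston: +75 → 75 ≥ 40
Round 2 — Kelston overflows.
  Harrow: +20 → 20 < 70
No further overflows.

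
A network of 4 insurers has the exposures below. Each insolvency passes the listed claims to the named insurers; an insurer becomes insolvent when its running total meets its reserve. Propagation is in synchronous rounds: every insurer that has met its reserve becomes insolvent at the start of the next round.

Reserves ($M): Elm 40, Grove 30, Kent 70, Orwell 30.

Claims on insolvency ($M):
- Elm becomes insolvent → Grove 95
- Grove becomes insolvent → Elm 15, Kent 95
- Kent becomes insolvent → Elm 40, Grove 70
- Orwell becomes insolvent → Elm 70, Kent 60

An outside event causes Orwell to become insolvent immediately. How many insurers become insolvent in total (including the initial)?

Round 1 — Orwell becomes insolvent (initial).
  Elm: +70 → 70 ≥ 40
  Kent: +60 → 60 < 70
Round 2 — Elm becomes insolvent.
  Grove: +95 → 95 ≥ 30
Round 3 — Grove becomes insolvent.
  Kent: +95 → 155 ≥ 70
Round 4 — Kent becomes insolvent.
No further insolvencies.

4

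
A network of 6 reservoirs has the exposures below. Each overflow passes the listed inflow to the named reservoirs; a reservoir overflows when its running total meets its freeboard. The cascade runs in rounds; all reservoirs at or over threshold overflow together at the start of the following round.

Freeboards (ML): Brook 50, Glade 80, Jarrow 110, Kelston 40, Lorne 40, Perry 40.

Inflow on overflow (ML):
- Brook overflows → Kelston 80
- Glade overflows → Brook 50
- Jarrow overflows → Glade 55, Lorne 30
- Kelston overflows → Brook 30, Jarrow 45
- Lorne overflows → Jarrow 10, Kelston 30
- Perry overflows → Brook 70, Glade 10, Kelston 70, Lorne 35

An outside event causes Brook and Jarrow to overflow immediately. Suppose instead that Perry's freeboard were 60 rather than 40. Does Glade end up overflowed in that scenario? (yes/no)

no

With Perry's freeboard at 60:
Round 1 — Brook, Jarrow overflow (initial).
  Glade: +55 → 55 < 80
  Kelston: +80 → 80 ≥ 40
  Lorne: +30 → 30 < 40
Round 2 — Kelston overflows.
No further overflows.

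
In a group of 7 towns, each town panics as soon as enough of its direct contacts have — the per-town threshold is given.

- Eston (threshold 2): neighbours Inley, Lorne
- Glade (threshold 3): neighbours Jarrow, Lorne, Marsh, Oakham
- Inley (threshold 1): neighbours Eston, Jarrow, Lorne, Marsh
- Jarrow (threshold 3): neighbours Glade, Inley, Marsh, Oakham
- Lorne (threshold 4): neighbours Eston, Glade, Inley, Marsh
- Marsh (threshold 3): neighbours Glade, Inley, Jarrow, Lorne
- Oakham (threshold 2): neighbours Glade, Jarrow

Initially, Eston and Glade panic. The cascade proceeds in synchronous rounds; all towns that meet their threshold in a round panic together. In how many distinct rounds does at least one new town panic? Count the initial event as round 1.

Round 1 — Eston, Glade panic (initial).
Round 2 — checking thresholds:
  Inley: 1 of 4 neighbours ≥ 1, panics.
  Jarrow: 1 of 4 neighbours < 3, holds.
  Lorne: 2 of 4 neighbours < 4, holds.
  Marsh: 1 of 4 neighbours < 3, holds.
  Oakham: 1 of 2 neighbours < 2, holds.
Round 3 — no new panics; cascade stops.

2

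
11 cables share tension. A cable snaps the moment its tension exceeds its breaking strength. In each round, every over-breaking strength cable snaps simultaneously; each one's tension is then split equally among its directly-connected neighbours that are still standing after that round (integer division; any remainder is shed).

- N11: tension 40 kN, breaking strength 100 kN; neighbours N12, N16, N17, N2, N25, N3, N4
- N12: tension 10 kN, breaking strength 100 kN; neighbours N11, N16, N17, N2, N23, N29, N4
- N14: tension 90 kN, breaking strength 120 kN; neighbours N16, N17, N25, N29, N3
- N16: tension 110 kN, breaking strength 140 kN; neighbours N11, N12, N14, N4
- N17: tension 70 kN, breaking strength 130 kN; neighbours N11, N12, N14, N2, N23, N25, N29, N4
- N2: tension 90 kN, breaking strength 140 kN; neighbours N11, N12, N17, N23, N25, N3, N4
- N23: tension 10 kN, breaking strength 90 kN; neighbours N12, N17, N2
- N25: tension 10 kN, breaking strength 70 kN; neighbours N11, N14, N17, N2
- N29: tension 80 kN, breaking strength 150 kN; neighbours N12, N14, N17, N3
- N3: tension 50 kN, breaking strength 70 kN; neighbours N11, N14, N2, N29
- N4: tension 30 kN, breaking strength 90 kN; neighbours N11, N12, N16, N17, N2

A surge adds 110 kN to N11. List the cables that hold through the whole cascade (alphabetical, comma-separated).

N12, N14, N16, N17, N2, N23, N25, N29, N4

Round 1 — N11 at 150 > 100. N11 snaps.
  N11 sheds 150 kN to N12, N16, N17, N2, N25, N3, N4: 21 each (3 lost).
    N12: 10+21 = 31 ≤ 100
    N16: 110+21 = 131 ≤ 140
    N17: 70+21 = 91 ≤ 130
    N2: 90+21 = 111 ≤ 140
    N25: 10+21 = 31 ≤ 70
    N3: 50+21 = 71 > 70
    N4: 30+21 = 51 ≤ 90
Round 2 — N3 snaps.
  N3 sheds 71 kN to N14, N2, N29: 23 each (2 lost).
    N14: 90+23 = 113 ≤ 120
    N2: 111+23 = 134 ≤ 140
    N29: 80+23 = 103 ≤ 150
No further breaks.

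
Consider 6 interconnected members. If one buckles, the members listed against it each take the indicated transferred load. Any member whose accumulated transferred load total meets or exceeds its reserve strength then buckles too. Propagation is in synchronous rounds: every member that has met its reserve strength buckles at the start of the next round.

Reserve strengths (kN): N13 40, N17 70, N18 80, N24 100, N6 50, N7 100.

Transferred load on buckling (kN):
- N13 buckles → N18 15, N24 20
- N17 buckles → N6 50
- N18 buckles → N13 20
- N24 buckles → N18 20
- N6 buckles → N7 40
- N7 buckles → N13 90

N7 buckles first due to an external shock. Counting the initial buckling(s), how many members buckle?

Round 1 — N7 buckles (initial).
  N13: +90 → 90 ≥ 40
Round 2 — N13 buckles.
  N18: +15 → 15 < 80
  N24: +20 → 20 < 100
No further bucklings.

2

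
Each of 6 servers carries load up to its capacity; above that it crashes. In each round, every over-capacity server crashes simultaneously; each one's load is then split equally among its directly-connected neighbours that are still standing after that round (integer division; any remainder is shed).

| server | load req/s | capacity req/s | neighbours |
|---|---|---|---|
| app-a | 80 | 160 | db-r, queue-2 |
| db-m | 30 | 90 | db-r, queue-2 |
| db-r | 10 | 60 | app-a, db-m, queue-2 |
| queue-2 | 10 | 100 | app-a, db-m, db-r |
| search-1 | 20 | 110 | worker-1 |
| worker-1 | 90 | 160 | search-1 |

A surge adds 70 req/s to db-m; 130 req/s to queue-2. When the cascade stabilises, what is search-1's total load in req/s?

20

Round 1 — db-m at 100 > 90; queue-2 at 140 > 100. db-m, queue-2 crash.
  db-m sheds 100 req/s to db-r: 100 each.
    db-r: 10+100 = 110 > 60
  queue-2 sheds 140 req/s to app-a, db-r: 70 each.
    app-a: 80+70 = 150 ≤ 160
    db-r: 110+70 = 180 > 60
Round 2 — db-r crashes.
  db-r sheds 180 req/s to app-a: 180 each.
    app-a: 150+180 = 330 > 160
Round 3 — app-a crashes.
  app-a sheds 330 req/s: no online neighbours, lost.
No further crashes.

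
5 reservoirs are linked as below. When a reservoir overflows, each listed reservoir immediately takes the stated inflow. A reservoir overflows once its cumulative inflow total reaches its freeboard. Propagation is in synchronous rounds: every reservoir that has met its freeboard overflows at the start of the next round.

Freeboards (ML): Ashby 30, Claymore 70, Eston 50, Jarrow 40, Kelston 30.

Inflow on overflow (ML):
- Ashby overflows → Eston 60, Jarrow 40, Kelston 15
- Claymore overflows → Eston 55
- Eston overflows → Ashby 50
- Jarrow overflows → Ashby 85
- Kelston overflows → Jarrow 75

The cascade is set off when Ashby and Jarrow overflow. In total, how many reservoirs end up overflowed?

3

Round 1 — Ashby, Jarrow overflow (initial).
  Eston: +60 → 60 ≥ 50
  Kelston: +15 → 15 < 30
Round 2 — Eston overflows.
No further overflows.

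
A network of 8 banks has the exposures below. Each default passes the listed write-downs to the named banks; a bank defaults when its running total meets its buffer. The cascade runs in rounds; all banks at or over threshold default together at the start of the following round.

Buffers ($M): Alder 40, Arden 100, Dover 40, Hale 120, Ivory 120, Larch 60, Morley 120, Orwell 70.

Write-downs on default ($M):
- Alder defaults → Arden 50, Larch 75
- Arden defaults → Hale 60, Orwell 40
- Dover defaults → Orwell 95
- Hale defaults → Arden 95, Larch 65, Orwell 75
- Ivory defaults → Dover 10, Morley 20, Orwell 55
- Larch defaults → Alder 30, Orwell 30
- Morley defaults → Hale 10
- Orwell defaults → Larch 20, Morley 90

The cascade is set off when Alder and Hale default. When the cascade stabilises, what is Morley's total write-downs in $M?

90

Round 1 — Alder, Hale default (initial).
  Arden: +50+95 → 145 ≥ 100
  Larch: +75+65 → 140 ≥ 60
  Orwell: +75 → 75 ≥ 70
Round 2 — Arden, Larch, Orwell default.
  Morley: +90 → 90 < 120
No further defaults.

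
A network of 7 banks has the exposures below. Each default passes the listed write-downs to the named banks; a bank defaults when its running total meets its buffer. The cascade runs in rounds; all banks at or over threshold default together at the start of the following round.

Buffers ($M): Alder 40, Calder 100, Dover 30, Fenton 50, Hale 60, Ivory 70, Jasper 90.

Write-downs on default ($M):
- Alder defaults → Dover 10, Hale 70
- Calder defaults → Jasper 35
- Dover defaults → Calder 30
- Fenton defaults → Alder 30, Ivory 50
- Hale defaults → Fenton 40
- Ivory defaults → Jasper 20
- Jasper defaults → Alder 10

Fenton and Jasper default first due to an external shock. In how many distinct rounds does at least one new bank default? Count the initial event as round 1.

Round 1 — Fenton, Jasper default (initial).
  Alder: +30+10 → 40 ≥ 40
  Ivory: +50 → 50 < 70
Round 2 — Alder defaults.
  Dover: +10 → 10 < 30
  Hale: +70 → 70 ≥ 60
Round 3 — Hale defaults.
No further defaults.

3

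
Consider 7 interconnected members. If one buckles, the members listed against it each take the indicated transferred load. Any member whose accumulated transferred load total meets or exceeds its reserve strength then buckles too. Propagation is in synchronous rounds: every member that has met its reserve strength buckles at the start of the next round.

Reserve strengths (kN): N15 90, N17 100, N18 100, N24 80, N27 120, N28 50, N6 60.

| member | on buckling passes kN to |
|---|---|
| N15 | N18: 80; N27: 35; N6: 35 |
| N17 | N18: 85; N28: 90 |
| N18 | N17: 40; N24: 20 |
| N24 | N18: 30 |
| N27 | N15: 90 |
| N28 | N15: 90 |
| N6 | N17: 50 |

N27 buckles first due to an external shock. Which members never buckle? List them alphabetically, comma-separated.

N17, N18, N24, N28, N6

Round 1 — N27 buckles (initial).
  N15: +90 → 90 ≥ 90
Round 2 — N15 buckles.
  N18: +80 → 80 < 100
  N6: +35 → 35 < 60
No further bucklings.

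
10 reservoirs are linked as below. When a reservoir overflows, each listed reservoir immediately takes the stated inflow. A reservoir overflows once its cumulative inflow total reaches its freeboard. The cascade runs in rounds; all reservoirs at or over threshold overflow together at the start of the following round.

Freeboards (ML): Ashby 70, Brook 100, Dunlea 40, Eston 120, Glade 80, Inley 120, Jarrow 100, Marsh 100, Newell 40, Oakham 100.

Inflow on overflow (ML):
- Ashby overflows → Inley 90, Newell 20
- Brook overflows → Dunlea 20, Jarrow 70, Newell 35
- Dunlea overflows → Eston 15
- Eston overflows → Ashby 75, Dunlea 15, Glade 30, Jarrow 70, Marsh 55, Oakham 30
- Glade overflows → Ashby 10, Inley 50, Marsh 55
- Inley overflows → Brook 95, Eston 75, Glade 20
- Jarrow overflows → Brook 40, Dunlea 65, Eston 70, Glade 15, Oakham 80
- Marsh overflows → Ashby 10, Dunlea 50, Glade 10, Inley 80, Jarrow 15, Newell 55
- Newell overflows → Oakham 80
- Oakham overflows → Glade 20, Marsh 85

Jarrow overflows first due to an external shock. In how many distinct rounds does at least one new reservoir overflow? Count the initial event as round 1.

2

Round 1 — Jarrow overflows (initial).
  Brook: +40 → 40 < 100
  Dunlea: +65 → 65 ≥ 40
  Eston: +70 → 70 < 120
  Glade: +15 → 15 < 80
  Oakham: +80 → 80 < 100
Round 2 — Dunlea overflows.
  Eston: +15 → 85 < 120
No further overflows.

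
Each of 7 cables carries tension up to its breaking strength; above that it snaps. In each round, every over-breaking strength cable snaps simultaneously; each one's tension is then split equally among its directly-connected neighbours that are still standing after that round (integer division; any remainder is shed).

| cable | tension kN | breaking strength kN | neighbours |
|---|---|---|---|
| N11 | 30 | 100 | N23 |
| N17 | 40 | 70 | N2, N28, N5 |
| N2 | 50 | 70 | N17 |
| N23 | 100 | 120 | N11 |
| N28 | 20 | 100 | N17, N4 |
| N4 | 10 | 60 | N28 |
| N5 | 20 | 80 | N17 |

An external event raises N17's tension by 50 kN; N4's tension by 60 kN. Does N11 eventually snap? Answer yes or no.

no

Round 1 — N17 at 90 > 70; N4 at 70 > 60. N17, N4 snap.
  N17 sheds 90 kN to N2, N28, N5: 30 each.
    N2: 50+30 = 80 > 70
    N28: 20+30 = 50 ≤ 100
    N5: 20+30 = 50 ≤ 80
  N4 sheds 70 kN to N28: 70 each.
    N28: 50+70 = 120 > 100
Round 2 — N2, N28 snap.
  N2 sheds 80 kN: no online neighbours, lost.
  N28 sheds 120 kN: no online neighbours, lost.
No further breaks.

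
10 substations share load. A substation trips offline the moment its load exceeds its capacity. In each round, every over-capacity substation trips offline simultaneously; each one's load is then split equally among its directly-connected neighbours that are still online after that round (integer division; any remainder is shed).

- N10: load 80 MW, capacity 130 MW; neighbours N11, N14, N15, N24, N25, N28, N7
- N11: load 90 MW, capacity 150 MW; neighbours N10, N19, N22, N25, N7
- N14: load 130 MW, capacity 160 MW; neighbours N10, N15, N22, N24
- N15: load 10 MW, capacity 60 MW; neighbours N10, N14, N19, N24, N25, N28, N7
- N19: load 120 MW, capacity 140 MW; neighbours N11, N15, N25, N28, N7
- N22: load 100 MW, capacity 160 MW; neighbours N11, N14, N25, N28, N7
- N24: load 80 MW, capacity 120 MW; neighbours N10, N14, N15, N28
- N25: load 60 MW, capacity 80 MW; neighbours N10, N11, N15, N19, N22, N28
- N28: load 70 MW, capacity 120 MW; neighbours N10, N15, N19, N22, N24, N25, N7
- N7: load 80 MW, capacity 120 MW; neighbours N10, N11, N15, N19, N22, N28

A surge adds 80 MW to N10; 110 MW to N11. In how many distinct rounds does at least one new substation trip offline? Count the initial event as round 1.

4

Round 1 — N10 at 160 > 130; N11 at 200 > 150. N10, N11 trip offline.
  N10 sheds 160 MW to N14, N15, N24, N25, N28, N7: 26 each (4 lost).
    N14: 130+26 = 156 ≤ 160
    N15: 10+26 = 36 ≤ 60
    N24: 80+26 = 106 ≤ 120
    N25: 60+26 = 86 > 80
    N28: 70+26 = 96 ≤ 120
    N7: 80+26 = 106 ≤ 120
  N11 sheds 200 MW to N19, N22, N25, N7: 50 each.
    N19: 120+50 = 170 > 140
    N22: 100+50 = 150 ≤ 160
    N25: 86+50 = 136 > 80
    N7: 106+50 = 156 > 120
Round 2 — N19, N25, N7 trip offline.
  N19 sheds 170 MW to N15, N28: 85 each.
    N15: 36+85 = 121 > 60
    N28: 96+85 = 181 > 120
  N25 sheds 136 MW to N15, N22, N28: 45 each (1 lost).
    N15: 121+45 = 166 > 60
    N22: 150+45 = 195 > 160
    N28: 181+45 = 226 > 120
  N7 sheds 156 MW to N15, N22, N28: 52 each.
    N15: 166+52 = 218 > 60
    N22: 195+52 = 247 > 160
    N28: 226+52 = 278 > 120
Round 3 — N15, N22, N28 trip offline.
  N15 sheds 218 MW to N14, N24: 109 each.
    N14: 156+109 = 265 > 160
    N24: 106+109 = 215 > 120
  N22 sheds 247 MW to N14: 247 each.
    N14: 265+247 = 512 > 160
  N28 sheds 278 MW to N24: 278 each.
    N24: 215+278 = 493 > 120
Round 4 — N14, N24 trip offline.
  N14 sheds 512 MW: no online neighbours, lost.
  N24 sheds 493 MW: no online neighbours, lost.
No further trips.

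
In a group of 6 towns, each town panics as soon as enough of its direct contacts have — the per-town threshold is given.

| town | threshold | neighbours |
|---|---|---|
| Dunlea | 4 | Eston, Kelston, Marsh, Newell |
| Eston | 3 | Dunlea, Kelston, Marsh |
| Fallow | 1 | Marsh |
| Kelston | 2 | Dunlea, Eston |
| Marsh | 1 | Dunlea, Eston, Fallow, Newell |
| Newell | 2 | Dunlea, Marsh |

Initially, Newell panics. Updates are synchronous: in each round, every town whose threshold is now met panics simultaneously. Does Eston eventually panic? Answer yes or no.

Round 1 — Newell panics (initial).
Round 2 — checking thresholds:
  Dunlea: 1 of 4 neighbours < 4, not yet.
  Marsh: 1 of 4 neighbours ≥ 1, panics.
Round 3 — checking thresholds:
  Dunlea: 2 of 4 neighbours < 4, not yet.
  Eston: 1 of 3 neighbours < 3, not yet.
  Fallow: 1 of 1 neighbours ≥ 1, panics.
Round 4 — no new panics; cascade stops.

no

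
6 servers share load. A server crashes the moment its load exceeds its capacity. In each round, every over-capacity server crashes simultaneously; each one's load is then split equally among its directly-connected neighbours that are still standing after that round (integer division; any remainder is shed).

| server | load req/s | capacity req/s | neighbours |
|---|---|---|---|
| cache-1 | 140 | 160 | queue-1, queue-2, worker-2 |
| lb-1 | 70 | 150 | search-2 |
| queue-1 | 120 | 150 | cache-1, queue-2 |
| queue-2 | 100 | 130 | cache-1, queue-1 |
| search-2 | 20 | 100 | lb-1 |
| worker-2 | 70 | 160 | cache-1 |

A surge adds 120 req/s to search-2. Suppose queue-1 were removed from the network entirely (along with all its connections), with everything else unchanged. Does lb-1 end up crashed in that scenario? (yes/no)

yes

With queue-1 removed:
Round 1 — search-2 at 140 > 100. search-2 crashes.
  search-2 sheds 140 req/s to lb-1: 140 each.
    lb-1: 70+140 = 210 > 150
Round 2 — lb-1 crashes.
  lb-1 sheds 210 req/s: no online neighbours, lost.
No further crashes.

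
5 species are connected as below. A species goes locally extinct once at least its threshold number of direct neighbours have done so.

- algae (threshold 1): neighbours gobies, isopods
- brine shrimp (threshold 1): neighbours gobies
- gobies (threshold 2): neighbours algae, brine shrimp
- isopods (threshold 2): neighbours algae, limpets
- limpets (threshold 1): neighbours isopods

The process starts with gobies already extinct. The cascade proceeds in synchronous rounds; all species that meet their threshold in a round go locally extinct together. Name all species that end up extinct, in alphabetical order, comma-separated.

algae, brine shrimp, gobies

Round 1 — gobies goes locally extinct (initial).
Round 2 — checking thresholds:
  algae: 1 of 2 neighbours ≥ 1, goes locally extinct.
  brine shrimp: 1 of 1 neighbours ≥ 1, goes locally extinct.
Round 3 — no new extinctions; cascade stops.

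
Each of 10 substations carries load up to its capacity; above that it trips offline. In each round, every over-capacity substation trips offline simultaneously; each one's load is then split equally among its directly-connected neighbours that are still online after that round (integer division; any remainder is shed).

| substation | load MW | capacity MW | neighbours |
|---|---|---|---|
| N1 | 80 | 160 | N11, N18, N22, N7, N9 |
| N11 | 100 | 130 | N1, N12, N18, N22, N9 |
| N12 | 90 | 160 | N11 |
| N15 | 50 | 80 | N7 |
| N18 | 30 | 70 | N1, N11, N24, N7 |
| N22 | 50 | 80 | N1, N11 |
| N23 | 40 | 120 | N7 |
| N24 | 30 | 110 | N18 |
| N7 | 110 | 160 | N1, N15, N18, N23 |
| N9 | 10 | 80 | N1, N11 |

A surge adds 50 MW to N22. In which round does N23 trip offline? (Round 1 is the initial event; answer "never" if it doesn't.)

5

Round 1 — N22 at 100 > 80. N22 trips offline.
  N22 sheds 100 MW to N1, N11: 50 each.
    N1: 80+50 = 130 ≤ 160
    N11: 100+50 = 150 > 130
Round 2 — N11 trips offline.
  N11 sheds 150 MW to N1, N12, N18, N9: 37 each (2 lost).
    N1: 130+37 = 167 > 160
    N12: 90+37 = 127 ≤ 160
    N18: 30+37 = 67 ≤ 70
    N9: 10+37 = 47 ≤ 80
Round 3 — N1 trips offline.
  N1 sheds 167 MW to N18, N7, N9: 55 each (2 lost).
    N18: 67+55 = 122 > 70
    N7: 110+55 = 165 > 160
    N9: 47+55 = 102 > 80
Round 4 — N18, N7, N9 trip offline.
  N18 sheds 122 MW to N24: 122 each.
    N24: 30+122 = 152 > 110
  N7 sheds 165 MW to N15, N23: 82 each (1 lost).
    N15: 50+82 = 132 > 80
    N23: 40+82 = 122 > 120
  N9 sheds 102 MW: no online neighbours, lost.
Round 5 — N15, N23, N24 trip offline.
  N15 sheds 132 MW: no online neighbours, lost.
  N23 sheds 122 MW: no online neighbours, lost.
  N24 sheds 152 MW: no online neighbours, lost.
No further trips.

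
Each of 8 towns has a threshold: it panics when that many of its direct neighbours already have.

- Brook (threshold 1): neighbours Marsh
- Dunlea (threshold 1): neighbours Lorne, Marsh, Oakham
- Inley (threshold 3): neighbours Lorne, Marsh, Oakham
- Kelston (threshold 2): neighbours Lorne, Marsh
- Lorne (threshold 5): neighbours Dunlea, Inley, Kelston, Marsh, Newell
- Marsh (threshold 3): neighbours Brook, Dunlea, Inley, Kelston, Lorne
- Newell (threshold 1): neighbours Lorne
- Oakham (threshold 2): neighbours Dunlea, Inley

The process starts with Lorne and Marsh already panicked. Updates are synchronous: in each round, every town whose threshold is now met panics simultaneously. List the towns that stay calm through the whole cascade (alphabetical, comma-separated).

Inley, Oakham

Round 1 — Lorne, Marsh panic (initial).
Round 2 — checking thresholds:
  Brook: 1 of 1 neighbours ≥ 1, panics.
  Dunlea: 2 of 3 neighbours ≥ 1, panics.
  Inley: 2 of 3 neighbours < 3, below threshold.
  Kelston: 2 of 2 neighbours ≥ 2, panics.
  Newell: 1 of 1 neighbours ≥ 1, panics.
Round 3 — no new panics; cascade stops.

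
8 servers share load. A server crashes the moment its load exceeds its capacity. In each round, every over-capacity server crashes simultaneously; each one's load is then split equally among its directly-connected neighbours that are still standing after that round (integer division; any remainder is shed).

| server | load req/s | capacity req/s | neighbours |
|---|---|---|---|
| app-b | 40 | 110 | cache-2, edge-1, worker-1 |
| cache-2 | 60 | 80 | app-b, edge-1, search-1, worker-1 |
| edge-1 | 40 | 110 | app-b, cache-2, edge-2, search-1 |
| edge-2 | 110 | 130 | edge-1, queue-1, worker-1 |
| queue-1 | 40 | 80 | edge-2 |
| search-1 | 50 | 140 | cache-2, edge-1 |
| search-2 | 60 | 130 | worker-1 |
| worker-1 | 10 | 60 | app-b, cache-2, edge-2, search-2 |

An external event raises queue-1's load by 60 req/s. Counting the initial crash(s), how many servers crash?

Round 1 — queue-1 at 100 > 80. queue-1 crashes.
  queue-1 sheds 100 req/s to edge-2: 100 each.
    edge-2: 110+100 = 210 > 130
Round 2 — edge-2 crashes.
  edge-2 sheds 210 req/s to edge-1, worker-1: 105 each.
    edge-1: 40+105 = 145 > 110
    worker-1: 10+105 = 115 > 60
Round 3 — edge-1, worker-1 crash.
  edge-1 sheds 145 req/s to app-b, cache-2, search-1: 48 each (1 lost).
    app-b: 40+48 = 88 ≤ 110
    cache-2: 60+48 = 108 > 80
    search-1: 50+48 = 98 ≤ 140
  worker-1 sheds 115 req/s to app-b, cache-2, search-2: 38 each (1 lost).
    app-b: 88+38 = 126 > 110
    cache-2: 108+38 = 146 > 80
    search-2: 60+38 = 98 ≤ 130
Round 4 — app-b, cache-2 crash.
  app-b sheds 126 req/s: no online neighbours, lost.
  cache-2 sheds 146 req/s to search-1: 146 each.
    search-1: 98+146 = 244 > 140
Round 5 — search-1 crashes.
  search-1 sheds 244 req/s: no online neighbours, lost.
No further crashes.

7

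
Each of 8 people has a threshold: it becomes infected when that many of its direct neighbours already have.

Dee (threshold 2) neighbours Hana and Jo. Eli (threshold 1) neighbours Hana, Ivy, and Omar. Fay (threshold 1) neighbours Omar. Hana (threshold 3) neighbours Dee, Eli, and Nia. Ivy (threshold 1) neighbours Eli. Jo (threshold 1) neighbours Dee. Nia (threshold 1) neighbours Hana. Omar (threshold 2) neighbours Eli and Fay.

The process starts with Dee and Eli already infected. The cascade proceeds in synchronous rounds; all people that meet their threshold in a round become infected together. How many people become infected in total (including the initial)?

4

Round 1 — Dee, Eli become infected (initial).
Round 2 — checking thresholds:
  Hana: 2 of 3 neighbours < 3, not yet.
  Ivy: 1 of 1 neighbours ≥ 1, becomes infected.
  Jo: 1 of 1 neighbours ≥ 1, becomes infected.
  Omar: 1 of 2 neighbours < 2, not yet.
Round 3 — no new infections; cascade stops.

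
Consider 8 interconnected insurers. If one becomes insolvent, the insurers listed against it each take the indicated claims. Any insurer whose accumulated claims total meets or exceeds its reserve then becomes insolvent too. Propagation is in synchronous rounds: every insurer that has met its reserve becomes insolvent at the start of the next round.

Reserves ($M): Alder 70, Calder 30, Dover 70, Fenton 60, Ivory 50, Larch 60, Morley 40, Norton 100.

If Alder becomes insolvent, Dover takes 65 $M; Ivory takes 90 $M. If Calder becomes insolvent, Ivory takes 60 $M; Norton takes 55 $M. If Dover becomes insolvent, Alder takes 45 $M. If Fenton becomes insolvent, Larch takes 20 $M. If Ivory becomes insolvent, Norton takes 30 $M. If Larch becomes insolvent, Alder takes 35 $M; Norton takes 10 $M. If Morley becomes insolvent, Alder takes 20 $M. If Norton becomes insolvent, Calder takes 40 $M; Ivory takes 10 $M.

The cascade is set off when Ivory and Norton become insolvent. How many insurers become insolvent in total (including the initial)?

3

Round 1 — Ivory, Norton become insolvent (initial).
  Calder: +40 → 40 ≥ 30
Round 2 — Calder becomes insolvent.
No further insolvencies.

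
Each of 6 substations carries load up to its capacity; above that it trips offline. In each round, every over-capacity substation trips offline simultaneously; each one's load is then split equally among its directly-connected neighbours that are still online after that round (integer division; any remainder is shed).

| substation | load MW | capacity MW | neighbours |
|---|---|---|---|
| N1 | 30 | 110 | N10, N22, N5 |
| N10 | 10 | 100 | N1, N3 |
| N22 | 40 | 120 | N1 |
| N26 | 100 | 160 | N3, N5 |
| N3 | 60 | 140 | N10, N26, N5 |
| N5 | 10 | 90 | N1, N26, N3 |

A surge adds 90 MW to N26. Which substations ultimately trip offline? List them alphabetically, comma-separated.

N1, N10, N22, N26, N3, N5

Round 1 — N26 at 190 > 160. N26 trips offline.
  N26 sheds 190 MW to N3, N5: 95 each.
    N3: 60+95 = 155 > 140
    N5: 10+95 = 105 > 90
Round 2 — N3, N5 trip offline.
  N3 sheds 155 MW to N10: 155 each.
    N10: 10+155 = 165 > 100
  N5 sheds 105 MW to N1: 105 each.
    N1: 30+105 = 135 > 110
Round 3 — N1, N10 trip offline.
  N1 sheds 135 MW to N22: 135 each.
    N22: 40+135 = 175 > 120
  N10 sheds 165 MW: no online neighbours, lost.
Round 4 — N22 trips offline.
  N22 sheds 175 MW: no online neighbours, lost.
No further trips.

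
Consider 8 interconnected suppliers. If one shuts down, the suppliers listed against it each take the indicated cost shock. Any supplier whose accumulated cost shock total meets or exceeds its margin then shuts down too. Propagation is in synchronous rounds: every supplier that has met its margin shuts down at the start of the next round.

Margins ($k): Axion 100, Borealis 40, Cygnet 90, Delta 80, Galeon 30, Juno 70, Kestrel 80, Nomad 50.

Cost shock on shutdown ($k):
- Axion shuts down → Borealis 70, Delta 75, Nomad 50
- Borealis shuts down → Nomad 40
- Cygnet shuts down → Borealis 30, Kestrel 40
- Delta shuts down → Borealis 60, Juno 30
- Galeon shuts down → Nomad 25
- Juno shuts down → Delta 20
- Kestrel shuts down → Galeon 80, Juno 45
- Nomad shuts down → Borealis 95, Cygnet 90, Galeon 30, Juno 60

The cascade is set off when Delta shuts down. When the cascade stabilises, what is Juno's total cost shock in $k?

Round 1 — Delta shuts down (initial).
  Borealis: +60 → 60 ≥ 40
  Juno: +30 → 30 < 70
Round 2 — Borealis shuts down.
  Nomad: +40 → 40 < 50
No further shutdowns.

30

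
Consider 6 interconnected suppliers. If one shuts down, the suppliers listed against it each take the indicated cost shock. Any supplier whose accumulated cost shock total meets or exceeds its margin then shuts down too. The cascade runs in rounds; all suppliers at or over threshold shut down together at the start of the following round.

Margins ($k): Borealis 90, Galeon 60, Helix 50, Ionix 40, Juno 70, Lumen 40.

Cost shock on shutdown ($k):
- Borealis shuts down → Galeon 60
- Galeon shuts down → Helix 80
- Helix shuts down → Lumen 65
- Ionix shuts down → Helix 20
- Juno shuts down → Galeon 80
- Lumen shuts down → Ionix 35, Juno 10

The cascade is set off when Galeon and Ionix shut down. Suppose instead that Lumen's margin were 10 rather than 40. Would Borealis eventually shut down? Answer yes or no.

no

With Lumen's margin at 10:
Round 1 — Galeon, Ionix shut down (initial).
  Helix: +80+20 → 100 ≥ 50
Round 2 — Helix shuts down.
  Lumen: +65 → 65 ≥ 10
Round 3 — Lumen shuts down.
  Juno: +10 → 10 < 70
No further shutdowns.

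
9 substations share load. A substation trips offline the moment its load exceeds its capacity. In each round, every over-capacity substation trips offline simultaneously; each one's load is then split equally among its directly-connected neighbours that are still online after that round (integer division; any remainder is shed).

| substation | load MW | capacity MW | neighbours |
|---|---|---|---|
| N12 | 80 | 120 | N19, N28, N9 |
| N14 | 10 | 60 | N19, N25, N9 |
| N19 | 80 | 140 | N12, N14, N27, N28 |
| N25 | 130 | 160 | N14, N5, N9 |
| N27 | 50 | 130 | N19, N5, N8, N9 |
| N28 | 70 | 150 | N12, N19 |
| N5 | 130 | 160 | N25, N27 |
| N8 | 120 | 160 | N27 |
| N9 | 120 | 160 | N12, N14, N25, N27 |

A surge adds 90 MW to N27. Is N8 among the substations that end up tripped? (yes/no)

no

Round 1 — N27 at 140 > 130. N27 trips offline.
  N27 sheds 140 MW to N19, N5, N8, N9: 35 each.
    N19: 80+35 = 115 ≤ 140
    N5: 130+35 = 165 > 160
    N8: 120+35 = 155 ≤ 160
    N9: 120+35 = 155 ≤ 160
Round 2 — N5 trips offline.
  N5 sheds 165 MW to N25: 165 each.
    N25: 130+165 = 295 > 160
Round 3 — N25 trips offline.
  N25 sheds 295 MW to N14, N9: 147 each (1 lost).
    N14: 10+147 = 157 > 60
    N9: 155+147 = 302 > 160
Round 4 — N14, N9 trip offline.
  N14 sheds 157 MW to N19: 157 each.
    N19: 115+157 = 272 > 140
  N9 sheds 302 MW to N12: 302 each.
    N12: 80+302 = 382 > 120
Round 5 — N12, N19 trip offline.
  N12 sheds 382 MW to N28: 382 each.
    N28: 70+382 = 452 > 150
  N19 sheds 272 MW to N28: 272 each.
    N28: 452+272 = 724 > 150
Round 6 — N28 trips offline.
  N28 sheds 724 MW: no online neighbours, lost.
No further trips.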